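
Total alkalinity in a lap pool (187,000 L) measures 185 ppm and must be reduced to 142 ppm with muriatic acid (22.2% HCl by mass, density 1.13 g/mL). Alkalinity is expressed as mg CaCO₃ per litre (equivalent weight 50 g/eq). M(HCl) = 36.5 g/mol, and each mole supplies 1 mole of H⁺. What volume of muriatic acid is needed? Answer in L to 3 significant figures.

23.4 L

Alkalinity to neutralize: (185 − 142) = 43 mg/L as CaCO₃ × 187,000 L = 8041 g as CaCO₃.
Equivalents of H⁺ required: 8041 ÷ 50 g/eq = 160.8 eq = 160.8 mol HCl.
Mass of HCl: 160.8 × 36.5 = 5870 g.
Mass of 22.2% solution: 5870 / 0.222 = 26,440 g.
Volume: 26,440 g ÷ 1.13 g/mL = 23,400 mL.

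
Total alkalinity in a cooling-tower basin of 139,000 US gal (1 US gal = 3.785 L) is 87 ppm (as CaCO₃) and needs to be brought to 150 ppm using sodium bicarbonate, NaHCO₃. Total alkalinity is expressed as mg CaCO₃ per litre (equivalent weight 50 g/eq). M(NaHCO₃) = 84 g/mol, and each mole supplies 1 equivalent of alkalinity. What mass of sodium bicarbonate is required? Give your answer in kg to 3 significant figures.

55.7 kg

Volume: 139,000 US gal × 3.785 L/gal = 526,115 L.
Alkalinity to add: (150 − 87) = 63 mg/L as CaCO₃ × 526,115 L = 33,150 g as CaCO₃.
Equivalents: 33,150 g ÷ 50 g/eq = 662.9 eq.
NaHCO₃ supplies 1 eq per mole → 662.9 mol.
Mass: 662.9 mol × 84 g/mol = 55,680 g.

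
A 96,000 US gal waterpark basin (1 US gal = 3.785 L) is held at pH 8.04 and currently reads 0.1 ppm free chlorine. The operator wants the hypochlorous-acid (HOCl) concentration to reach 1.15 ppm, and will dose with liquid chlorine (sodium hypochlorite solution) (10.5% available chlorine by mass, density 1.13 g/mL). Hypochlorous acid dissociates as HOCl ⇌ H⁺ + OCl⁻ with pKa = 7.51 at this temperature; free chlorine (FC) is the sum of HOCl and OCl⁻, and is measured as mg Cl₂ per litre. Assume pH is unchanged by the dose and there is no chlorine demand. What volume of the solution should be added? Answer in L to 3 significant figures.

Volume: 96,000 US gal × 3.785 L/gal = 363,360 L.
[OCl⁻]/[HOCl] = 10^(pH − pKa) = 10^(8.04 − 7.51) = 3.388; fraction as HOCl = 1/(1 + 3.388) = 0.2279.
Free chlorine required for 1.15 ppm HOCl: 1.15 / 0.2279 = 5.047 ppm.
FC to add: 5.047 − 0.1 = 4.947 mg/L as Cl₂.
Cl₂ equivalent: 4.947 mg/L × 363,360 L = 1797 g.
Product at 10.5% available Cl: 1797 / 0.105 = 17,120 g.
Volume: 17,120 g ÷ 1.13 g/mL = 15,150 mL.

15.1 L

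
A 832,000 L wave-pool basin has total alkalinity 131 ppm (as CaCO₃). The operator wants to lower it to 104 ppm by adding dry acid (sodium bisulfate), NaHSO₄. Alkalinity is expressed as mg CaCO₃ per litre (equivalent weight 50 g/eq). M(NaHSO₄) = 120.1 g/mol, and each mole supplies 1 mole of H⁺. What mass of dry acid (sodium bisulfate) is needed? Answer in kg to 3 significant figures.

54.0 kg

Alkalinity to neutralize: (131 − 104) = 27 mg/L as CaCO₃ × 832,000 L = 22,460 g as CaCO₃.
Equivalents of H⁺ required: 22,460 ÷ 50 g/eq = 449.3 eq = 449.3 mol NaHSO₄.
Mass of NaHSO₄: 449.3 × 120.1 = 53,960 g.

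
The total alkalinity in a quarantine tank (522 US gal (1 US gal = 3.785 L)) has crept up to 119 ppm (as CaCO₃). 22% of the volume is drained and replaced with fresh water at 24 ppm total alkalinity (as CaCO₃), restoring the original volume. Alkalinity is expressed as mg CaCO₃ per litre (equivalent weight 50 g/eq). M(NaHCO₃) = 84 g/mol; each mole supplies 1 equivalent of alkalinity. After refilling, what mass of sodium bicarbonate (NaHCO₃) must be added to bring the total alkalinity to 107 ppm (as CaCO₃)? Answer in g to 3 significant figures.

Volume: 522 US gal × 3.785 L/gal = 1,976 L.
After draining 22% and refilling: 119 × 0.78 + 24 × 0.22 = 98.1 ppm.
Deficit to target: 107 − 98.1 = 8.9 mg/L.
As CaCO₃: 8.9 mg/L × 1,976 L = 17.58 g; ÷ 50 g/eq ÷ 1 = 0.3517 mol NaHCO₃.
Mass: 0.3517 × 84 = 29.54 g.

29.5 g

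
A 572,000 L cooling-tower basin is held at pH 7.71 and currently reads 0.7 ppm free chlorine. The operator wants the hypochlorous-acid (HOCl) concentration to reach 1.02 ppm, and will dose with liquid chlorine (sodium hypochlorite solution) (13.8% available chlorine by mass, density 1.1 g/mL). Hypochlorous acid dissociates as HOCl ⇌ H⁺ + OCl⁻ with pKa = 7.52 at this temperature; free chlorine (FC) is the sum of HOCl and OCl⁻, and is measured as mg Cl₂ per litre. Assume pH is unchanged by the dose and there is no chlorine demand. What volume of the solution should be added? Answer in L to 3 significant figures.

[OCl⁻]/[HOCl] = 10^(pH − pKa) = 10^(7.71 − 7.52) = 1.549; fraction as HOCl = 1/(1 + 1.549) = 0.3923.
Free chlorine required for 1.02 ppm HOCl: 1.02 / 0.3923 = 2.6 ppm.
FC to add: 2.6 − 0.7 = 1.9 mg/L as Cl₂.
Cl₂ equivalent: 1.9 mg/L × 572,000 L = 1087 g.
Product at 13.8% available Cl: 1087 / 0.138 = 7875 g.
Volume: 7875 g ÷ 1.1 g/mL = 7159 mL.

7.16 L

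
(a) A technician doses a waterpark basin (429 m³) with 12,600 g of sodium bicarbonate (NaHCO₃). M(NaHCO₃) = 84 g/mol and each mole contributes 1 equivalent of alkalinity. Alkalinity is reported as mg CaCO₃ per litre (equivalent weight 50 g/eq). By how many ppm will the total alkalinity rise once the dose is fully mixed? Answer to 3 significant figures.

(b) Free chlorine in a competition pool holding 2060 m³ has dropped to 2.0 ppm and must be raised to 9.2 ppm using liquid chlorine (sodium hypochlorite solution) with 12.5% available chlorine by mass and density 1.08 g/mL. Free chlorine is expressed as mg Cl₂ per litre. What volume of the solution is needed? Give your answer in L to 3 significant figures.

(a) 17.5 ppm; (b) 110 L

(a) Volume: 429 m³ = 429,000 L.
(a) Moles of NaHCO₃: 12,600 g ÷ 84 g/mol = 150 mol → 150 eq of alkalinity.
(a) As CaCO₃: 150 eq × 50 g/eq = 7500 g.
(a) Rise: 7500 g / 429,000 L × 1000 = 17.48 mg/L.

(b) Volume: 2060 m³ = 2,060,000 L.
(b) Chlorine deficit: 9.2 − 2.0 = 7.2 ppm = 7.2 mg/L as Cl₂.
(b) Cl₂ equivalent needed: 7.2 mg/L × 2,060,000 L = 14,830,000 mg = 14,830 g.
(b) Product at 12.5% available chlorine: 14,830 / 0.125 = 118,700 g.
(b) Volume at density 1.08 g/mL: 118,700 g ÷ 1.08 g/mL = 109,900 mL.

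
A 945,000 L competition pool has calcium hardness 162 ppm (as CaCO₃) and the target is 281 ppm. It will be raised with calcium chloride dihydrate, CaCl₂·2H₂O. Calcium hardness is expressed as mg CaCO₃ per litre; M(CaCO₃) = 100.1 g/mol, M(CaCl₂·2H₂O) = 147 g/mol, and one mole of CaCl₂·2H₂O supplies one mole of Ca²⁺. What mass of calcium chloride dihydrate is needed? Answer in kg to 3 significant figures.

Hardness to add: (281 − 162) = 119 mg/L as CaCO₃ × 945,000 L = 112,500 g as CaCO₃.
Moles of Ca²⁺ (1 mol Ca²⁺ ≡ 1 mol CaCO₃): 112,500 / 100.1 g/mol = 1123 mol.
Mass of CaCl₂·2H₂O: 1123 × 147 = 165,100 g.

165 kg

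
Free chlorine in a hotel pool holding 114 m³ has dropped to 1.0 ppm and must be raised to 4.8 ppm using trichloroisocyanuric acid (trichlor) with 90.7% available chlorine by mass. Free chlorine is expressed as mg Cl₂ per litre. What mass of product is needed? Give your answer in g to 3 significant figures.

478 g

Volume: 114 m³ = 114,000 L.
Chlorine deficit: 4.8 − 1.0 = 3.8 ppm = 3.8 mg/L as Cl₂.
Cl₂ equivalent needed: 3.8 mg/L × 114,000 L = 433,200 mg = 433.2 g.
Product at 90.7% available chlorine: 433.2 / 0.907 = 477.6 g.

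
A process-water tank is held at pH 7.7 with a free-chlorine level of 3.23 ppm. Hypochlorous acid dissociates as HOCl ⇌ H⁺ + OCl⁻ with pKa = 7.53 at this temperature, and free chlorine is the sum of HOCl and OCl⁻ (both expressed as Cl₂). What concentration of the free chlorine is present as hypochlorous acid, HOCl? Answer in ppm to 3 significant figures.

1.30 ppm

[OCl⁻]/[HOCl] = 10^(pH − pKa) = 10^(7.7 − 7.53) = 10^0.17 = 1.479.
Fraction as HOCl = 1 / (1 + 1.479) = 0.4034.
HOCl = 0.4034 × 3.23 ppm = 1.303 ppm.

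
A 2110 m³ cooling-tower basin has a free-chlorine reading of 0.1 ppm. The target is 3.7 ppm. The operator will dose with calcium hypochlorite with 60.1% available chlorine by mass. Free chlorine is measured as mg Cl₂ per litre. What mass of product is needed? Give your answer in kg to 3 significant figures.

Volume: 2110 m³ = 2,110,000 L.
Chlorine deficit: 3.7 − 0.1 = 3.6 ppm = 3.6 mg/L as Cl₂.
Cl₂ equivalent needed: 3.6 mg/L × 2,110,000 L = 7,596,000 mg = 7596 g.
Product at 60.1% available chlorine: 7596 / 0.601 = 12,640 g.

12.6 kg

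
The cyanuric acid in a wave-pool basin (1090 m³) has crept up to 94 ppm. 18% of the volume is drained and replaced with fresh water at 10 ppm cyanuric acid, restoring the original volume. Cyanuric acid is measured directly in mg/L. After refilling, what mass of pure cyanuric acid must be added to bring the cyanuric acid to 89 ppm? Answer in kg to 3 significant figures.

11.0 kg

Volume: 1090 m³ = 1,090,000 L.
After draining 18% and refilling: 94 × 0.82 + 10 × 0.18 = 78.88 ppm.
Deficit to target: 89 − 78.88 = 10.12 mg/L.
Mass: 10.12 mg/L × 1,090,000 L = 11,030 g cyanuric acid.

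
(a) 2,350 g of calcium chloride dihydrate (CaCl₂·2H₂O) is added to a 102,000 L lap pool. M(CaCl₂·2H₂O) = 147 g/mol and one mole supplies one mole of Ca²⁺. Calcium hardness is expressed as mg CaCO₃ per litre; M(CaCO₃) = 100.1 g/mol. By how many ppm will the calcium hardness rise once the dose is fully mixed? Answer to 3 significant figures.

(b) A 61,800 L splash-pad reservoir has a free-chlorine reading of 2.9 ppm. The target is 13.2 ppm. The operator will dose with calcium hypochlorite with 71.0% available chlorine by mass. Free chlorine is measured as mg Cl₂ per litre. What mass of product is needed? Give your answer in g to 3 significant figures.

(a) 15.7 ppm; (b) 897 g

(a) Moles of Ca²⁺: 2,350 g ÷ 147 g/mol = 15.99 mol.
(a) As CaCO₃: 15.99 mol × 100.1 g/mol = 1600 g.
(a) Rise: 1600 g / 102,000 L × 1000 = 15.69 mg/L.

(b) Chlorine deficit: 13.2 − 2.9 = 10.3 ppm = 10.3 mg/L as Cl₂.
(b) Cl₂ equivalent needed: 10.3 mg/L × 61,800 L = 636,500 mg = 636.5 g.
(b) Product at 71.0% available chlorine: 636.5 / 0.71 = 896.5 g.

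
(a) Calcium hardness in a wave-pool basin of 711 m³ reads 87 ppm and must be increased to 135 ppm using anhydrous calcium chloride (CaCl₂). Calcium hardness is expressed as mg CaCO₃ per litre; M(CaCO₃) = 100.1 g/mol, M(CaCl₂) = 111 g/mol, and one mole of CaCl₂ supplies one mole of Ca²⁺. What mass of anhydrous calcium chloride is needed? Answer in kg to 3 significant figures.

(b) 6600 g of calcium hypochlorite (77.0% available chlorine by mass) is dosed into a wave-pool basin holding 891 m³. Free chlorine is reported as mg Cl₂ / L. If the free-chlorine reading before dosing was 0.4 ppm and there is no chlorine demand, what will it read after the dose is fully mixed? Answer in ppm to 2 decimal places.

(a) Volume: 711 m³ = 711,000 L.
(a) Hardness to add: (135 − 87) = 48 mg/L as CaCO₃ × 711,000 L = 34,130 g as CaCO₃.
(a) Moles of Ca²⁺ (1 mol Ca²⁺ ≡ 1 mol CaCO₃): 34,130 / 100.1 g/mol = 340.9 mol.
(a) Mass of CaCl₂: 340.9 × 111 = 37,840 g.

(b) Volume: 891 m³ = 891,000 L.
(b) Available chlorine delivered: 6600 g × 0.77 = 5082 g as Cl₂.
(b) Concentration rise: 5082 g / 891,000 L = 5.704 mg/L = 5.70 ppm.
(b) Final FC: 0.4 + 5.70 = 6.10 ppm.

(a) 37.8 kg; (b) 6.10 ppm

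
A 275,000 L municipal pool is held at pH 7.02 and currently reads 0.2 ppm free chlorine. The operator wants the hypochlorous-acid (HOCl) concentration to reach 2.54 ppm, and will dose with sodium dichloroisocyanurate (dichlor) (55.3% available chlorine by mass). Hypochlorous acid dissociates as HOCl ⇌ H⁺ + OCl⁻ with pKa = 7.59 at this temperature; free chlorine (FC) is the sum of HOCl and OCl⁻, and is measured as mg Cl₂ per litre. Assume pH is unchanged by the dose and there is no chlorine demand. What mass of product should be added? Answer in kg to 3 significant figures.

1.50 kg

[OCl⁻]/[HOCl] = 10^(pH − pKa) = 10^(7.02 − 7.59) = 0.2692; fraction as HOCl = 1/(1 + 0.2692) = 0.7879.
Free chlorine required for 2.54 ppm HOCl: 2.54 / 0.7879 = 3.224 ppm.
FC to add: 3.224 − 0.2 = 3.024 mg/L as Cl₂.
Cl₂ equivalent: 3.024 mg/L × 275,000 L = 831.5 g.
Product at 55.3% available Cl: 831.5 / 0.553 = 1504 g.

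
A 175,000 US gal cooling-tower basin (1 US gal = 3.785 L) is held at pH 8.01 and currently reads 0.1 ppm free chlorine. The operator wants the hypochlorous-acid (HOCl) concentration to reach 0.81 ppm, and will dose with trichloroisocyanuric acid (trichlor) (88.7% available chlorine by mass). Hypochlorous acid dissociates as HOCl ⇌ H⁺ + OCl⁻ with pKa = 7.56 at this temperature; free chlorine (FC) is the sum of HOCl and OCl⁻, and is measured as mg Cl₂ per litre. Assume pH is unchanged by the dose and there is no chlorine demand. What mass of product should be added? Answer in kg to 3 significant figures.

2.23 kg

Volume: 175,000 US gal × 3.785 L/gal = 662,375 L.
[OCl⁻]/[HOCl] = 10^(pH − pKa) = 10^(8.01 − 7.56) = 2.818; fraction as HOCl = 1/(1 + 2.818) = 0.2619.
Free chlorine required for 0.81 ppm HOCl: 0.81 / 0.2619 = 3.093 ppm.
FC to add: 3.093 − 0.1 = 2.993 mg/L as Cl₂.
Cl₂ equivalent: 2.993 mg/L × 662,375 L = 1982 g.
Product at 88.7% available Cl: 1982 / 0.887 = 2235 g.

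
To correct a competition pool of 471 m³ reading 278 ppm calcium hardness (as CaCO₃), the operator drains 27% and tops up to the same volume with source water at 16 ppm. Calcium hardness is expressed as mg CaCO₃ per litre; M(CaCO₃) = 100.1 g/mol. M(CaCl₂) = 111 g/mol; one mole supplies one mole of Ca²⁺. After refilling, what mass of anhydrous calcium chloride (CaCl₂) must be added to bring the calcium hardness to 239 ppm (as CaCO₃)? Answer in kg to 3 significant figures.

Volume: 471 m³ = 471,000 L.
After draining 27% and refilling: 278 × 0.73 + 16 × 0.27 = 207.26 ppm.
Deficit to target: 239 − 207.26 = 31.74 mg/L.
As CaCO₃: 31.74 mg/L × 471,000 L = 14,950 g; ÷ 100.1 = 149.3 mol Ca²⁺.
Mass: 149.3 × 111 = 16,580 g.

16.6 kg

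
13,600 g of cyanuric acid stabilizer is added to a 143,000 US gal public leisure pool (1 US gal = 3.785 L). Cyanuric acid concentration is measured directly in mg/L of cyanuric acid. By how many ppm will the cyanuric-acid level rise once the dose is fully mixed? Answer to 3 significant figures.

25.1 ppm

Volume: 143,000 US gal × 3.785 L/gal = 541,255 L.
Rise: 13,600 g / 541,255 L × 1000 = 25.13 mg/L.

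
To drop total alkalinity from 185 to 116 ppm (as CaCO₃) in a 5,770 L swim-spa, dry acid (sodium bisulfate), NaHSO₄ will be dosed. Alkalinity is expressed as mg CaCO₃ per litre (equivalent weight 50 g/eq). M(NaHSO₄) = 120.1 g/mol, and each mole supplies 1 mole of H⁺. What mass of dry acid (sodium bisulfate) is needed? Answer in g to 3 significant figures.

956 g

Alkalinity to neutralize: (185 − 116) = 69 mg/L as CaCO₃ × 5,770 L = 398.1 g as CaCO₃.
Equivalents of H⁺ required: 398.1 ÷ 50 g/eq = 7.963 eq = 7.963 mol NaHSO₄.
Mass of NaHSO₄: 7.963 × 120.1 = 956.3 g.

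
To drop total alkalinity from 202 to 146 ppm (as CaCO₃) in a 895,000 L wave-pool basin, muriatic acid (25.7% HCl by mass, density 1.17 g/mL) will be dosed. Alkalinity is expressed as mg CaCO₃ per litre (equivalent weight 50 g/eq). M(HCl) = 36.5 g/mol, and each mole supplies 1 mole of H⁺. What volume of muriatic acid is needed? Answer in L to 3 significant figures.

122 L

Alkalinity to neutralize: (202 − 146) = 56 mg/L as CaCO₃ × 895,000 L = 50,120 g as CaCO₃.
Equivalents of H⁺ required: 50,120 ÷ 50 g/eq = 1002 eq = 1002 mol HCl.
Mass of HCl: 1002 × 36.5 = 36,590 g.
Mass of 25.7% solution: 36,590 / 0.257 = 142,400 g.
Volume: 142,400 g ÷ 1.17 g/mL = 121,700 mL.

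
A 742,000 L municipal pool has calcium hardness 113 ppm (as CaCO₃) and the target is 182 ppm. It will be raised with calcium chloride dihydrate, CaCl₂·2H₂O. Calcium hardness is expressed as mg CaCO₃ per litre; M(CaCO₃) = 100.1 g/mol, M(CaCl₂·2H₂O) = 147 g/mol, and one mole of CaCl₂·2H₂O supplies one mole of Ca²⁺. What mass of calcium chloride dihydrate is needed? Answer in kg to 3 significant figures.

75.2 kg

Hardness to add: (182 − 113) = 69 mg/L as CaCO₃ × 742,000 L = 51,200 g as CaCO₃.
Moles of Ca²⁺ (1 mol Ca²⁺ ≡ 1 mol CaCO₃): 51,200 / 100.1 g/mol = 511.5 mol.
Mass of CaCl₂·2H₂O: 511.5 × 147 = 75,190 g.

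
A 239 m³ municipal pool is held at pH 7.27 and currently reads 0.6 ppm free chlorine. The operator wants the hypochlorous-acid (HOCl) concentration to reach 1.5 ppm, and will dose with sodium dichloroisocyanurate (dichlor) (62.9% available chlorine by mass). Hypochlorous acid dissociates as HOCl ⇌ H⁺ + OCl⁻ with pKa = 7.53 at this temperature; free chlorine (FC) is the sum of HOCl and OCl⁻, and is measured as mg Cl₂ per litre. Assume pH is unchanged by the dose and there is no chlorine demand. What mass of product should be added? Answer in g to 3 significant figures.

655 g

Volume: 239 m³ = 239,000 L.
[OCl⁻]/[HOCl] = 10^(pH − pKa) = 10^(7.27 − 7.53) = 0.5495; fraction as HOCl = 1/(1 + 0.5495) = 0.6454.
Free chlorine required for 1.5 ppm HOCl: 1.5 / 0.6454 = 2.324 ppm.
FC to add: 2.324 − 0.6 = 1.724 mg/L as Cl₂.
Cl₂ equivalent: 1.724 mg/L × 239,000 L = 412.1 g.
Product at 62.9% available Cl: 412.1 / 0.629 = 655.2 g.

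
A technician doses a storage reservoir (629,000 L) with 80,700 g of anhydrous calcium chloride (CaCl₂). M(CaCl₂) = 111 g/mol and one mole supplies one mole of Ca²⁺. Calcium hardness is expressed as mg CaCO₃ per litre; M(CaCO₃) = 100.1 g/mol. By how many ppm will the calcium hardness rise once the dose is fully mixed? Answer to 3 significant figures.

Moles of Ca²⁺: 80,700 g ÷ 111 g/mol = 727 mol.
As CaCO₃: 727 mol × 100.1 g/mol = 72,780 g.
Rise: 72,780 g / 629,000 L × 1000 = 115.7 mg/L.

116 ppm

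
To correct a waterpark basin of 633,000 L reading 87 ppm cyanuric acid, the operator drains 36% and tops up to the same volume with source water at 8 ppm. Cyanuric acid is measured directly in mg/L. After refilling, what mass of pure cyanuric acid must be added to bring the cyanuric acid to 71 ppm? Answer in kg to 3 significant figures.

7.87 kg

After draining 36% and refilling: 87 × 0.64 + 8 × 0.36 = 58.56 ppm.
Deficit to target: 71 − 58.56 = 12.44 mg/L.
Mass: 12.44 mg/L × 633,000 L = 7875 g cyanuric acid.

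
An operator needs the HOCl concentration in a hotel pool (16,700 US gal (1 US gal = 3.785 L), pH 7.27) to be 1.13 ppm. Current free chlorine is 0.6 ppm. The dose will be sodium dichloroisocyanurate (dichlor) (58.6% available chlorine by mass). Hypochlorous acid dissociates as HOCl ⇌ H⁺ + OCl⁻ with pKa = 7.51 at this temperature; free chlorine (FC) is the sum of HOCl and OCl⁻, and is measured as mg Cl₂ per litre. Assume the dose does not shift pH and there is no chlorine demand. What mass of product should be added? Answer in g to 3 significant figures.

127 g

Volume: 16,700 US gal × 3.785 L/gal = 63,210 L.
[OCl⁻]/[HOCl] = 10^(pH − pKa) = 10^(7.27 − 7.51) = 0.5754; fraction as HOCl = 1/(1 + 0.5754) = 0.6347.
Free chlorine required for 1.13 ppm HOCl: 1.13 / 0.6347 = 1.78 ppm.
FC to add: 1.78 − 0.6 = 1.18 mg/L as Cl₂.
Cl₂ equivalent: 1.18 mg/L × 63,210 L = 74.6 g.
Product at 58.6% available Cl: 74.6 / 0.586 = 127.3 g.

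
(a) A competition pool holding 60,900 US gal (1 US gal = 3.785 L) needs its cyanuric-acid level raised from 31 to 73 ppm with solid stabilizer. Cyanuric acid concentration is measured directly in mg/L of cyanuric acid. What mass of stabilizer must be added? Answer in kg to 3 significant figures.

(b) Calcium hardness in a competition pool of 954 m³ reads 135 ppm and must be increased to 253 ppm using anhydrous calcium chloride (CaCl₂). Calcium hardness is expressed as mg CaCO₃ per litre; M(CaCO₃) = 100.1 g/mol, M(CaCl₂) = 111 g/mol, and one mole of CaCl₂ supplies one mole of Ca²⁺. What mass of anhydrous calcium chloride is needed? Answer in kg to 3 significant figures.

(a) Volume: 60,900 US gal × 3.785 L/gal = 230,506 L.
(a) CYA to add: (73 − 31) = 42 mg/L × 230,506 L = 9681 g cyanuric acid.

(b) Volume: 954 m³ = 954,000 L.
(b) Hardness to add: (253 − 135) = 118 mg/L as CaCO₃ × 954,000 L = 112,600 g as CaCO₃.
(b) Moles of Ca²⁺ (1 mol Ca²⁺ ≡ 1 mol CaCO₃): 112,600 / 100.1 g/mol = 1125 mol.
(b) Mass of CaCl₂: 1125 × 111 = 124,800 g.

(a) 9.68 kg; (b) 125 kg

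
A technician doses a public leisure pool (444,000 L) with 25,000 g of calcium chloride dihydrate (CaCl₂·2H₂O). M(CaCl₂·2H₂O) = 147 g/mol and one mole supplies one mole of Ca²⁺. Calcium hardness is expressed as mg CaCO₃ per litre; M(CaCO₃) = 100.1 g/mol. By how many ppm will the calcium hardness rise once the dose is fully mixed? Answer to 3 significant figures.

38.3 ppm

Moles of Ca²⁺: 25,000 g ÷ 147 g/mol = 170.1 mol.
As CaCO₃: 170.1 mol × 100.1 g/mol = 17,020 g.
Rise: 17,020 g / 444,000 L × 1000 = 38.34 mg/L.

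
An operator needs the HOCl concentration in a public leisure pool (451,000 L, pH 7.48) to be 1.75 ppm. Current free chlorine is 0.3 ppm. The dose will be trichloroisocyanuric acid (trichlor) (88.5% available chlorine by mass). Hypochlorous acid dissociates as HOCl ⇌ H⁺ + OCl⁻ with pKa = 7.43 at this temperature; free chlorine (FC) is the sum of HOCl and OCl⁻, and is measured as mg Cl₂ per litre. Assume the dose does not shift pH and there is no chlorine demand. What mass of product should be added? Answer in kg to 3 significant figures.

1.74 kg

[OCl⁻]/[HOCl] = 10^(pH − pKa) = 10^(7.48 − 7.43) = 1.122; fraction as HOCl = 1/(1 + 1.122) = 0.4712.
Free chlorine required for 1.75 ppm HOCl: 1.75 / 0.4712 = 3.714 ppm.
FC to add: 3.714 − 0.3 = 3.414 mg/L as Cl₂.
Cl₂ equivalent: 3.414 mg/L × 451,000 L = 1540 g.
Product at 88.5% available Cl: 1540 / 0.885 = 1740 g.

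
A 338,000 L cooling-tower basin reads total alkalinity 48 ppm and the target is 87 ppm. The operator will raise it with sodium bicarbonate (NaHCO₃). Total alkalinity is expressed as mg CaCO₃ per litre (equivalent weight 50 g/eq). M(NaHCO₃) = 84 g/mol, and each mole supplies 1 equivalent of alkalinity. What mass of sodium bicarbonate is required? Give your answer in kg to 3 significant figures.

22.1 kg

Alkalinity to add: (87 − 48) = 39 mg/L as CaCO₃ × 338,000 L = 13,180 g as CaCO₃.
Equivalents: 13,180 g ÷ 50 g/eq = 263.6 eq.
NaHCO₃ supplies 1 eq per mole → 263.6 mol.
Mass: 263.6 mol × 84 g/mol = 22,150 g.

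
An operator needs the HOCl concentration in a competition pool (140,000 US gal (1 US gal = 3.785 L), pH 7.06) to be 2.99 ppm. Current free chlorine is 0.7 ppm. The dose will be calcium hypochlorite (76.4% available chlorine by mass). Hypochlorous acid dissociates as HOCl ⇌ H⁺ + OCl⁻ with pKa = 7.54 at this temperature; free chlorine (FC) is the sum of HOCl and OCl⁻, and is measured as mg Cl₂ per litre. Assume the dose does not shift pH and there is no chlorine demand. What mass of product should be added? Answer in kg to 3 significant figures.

2.28 kg

Volume: 140,000 US gal × 3.785 L/gal = 529,900 L.
[OCl⁻]/[HOCl] = 10^(pH − pKa) = 10^(7.06 − 7.54) = 0.3311; fraction as HOCl = 1/(1 + 0.3311) = 0.7512.
Free chlorine required for 2.99 ppm HOCl: 2.99 / 0.7512 = 3.98 ppm.
FC to add: 3.98 − 0.7 = 3.28 mg/L as Cl₂.
Cl₂ equivalent: 3.28 mg/L × 529,900 L = 1738 g.
Product at 76.4% available Cl: 1738 / 0.764 = 2275 g.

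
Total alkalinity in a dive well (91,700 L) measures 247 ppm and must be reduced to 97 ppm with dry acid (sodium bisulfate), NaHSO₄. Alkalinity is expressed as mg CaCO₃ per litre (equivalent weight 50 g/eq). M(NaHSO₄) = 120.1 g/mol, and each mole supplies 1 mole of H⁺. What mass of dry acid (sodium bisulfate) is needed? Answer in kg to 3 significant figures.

33.0 kg

Alkalinity to neutralize: (247 − 97) = 150 mg/L as CaCO₃ × 91,700 L = 13,760 g as CaCO₃.
Equivalents of H⁺ required: 13,760 ÷ 50 g/eq = 275.1 eq = 275.1 mol NaHSO₄.
Mass of NaHSO₄: 275.1 × 120.1 = 33,040 g.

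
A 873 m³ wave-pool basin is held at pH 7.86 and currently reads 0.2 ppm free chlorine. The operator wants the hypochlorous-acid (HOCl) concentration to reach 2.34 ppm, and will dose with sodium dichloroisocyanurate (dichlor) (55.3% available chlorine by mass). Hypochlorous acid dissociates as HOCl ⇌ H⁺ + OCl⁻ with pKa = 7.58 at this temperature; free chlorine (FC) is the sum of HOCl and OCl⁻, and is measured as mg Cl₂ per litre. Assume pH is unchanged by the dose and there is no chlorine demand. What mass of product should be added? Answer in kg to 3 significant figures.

10.4 kg

Volume: 873 m³ = 873,000 L.
[OCl⁻]/[HOCl] = 10^(pH − pKa) = 10^(7.86 − 7.58) = 1.905; fraction as HOCl = 1/(1 + 1.905) = 0.3442.
Free chlorine required for 2.34 ppm HOCl: 2.34 / 0.3442 = 6.799 ppm.
FC to add: 6.799 − 0.2 = 6.599 mg/L as Cl₂.
Cl₂ equivalent: 6.599 mg/L × 873,000 L = 5761 g.
Product at 55.3% available Cl: 5761 / 0.553 = 10,420 g.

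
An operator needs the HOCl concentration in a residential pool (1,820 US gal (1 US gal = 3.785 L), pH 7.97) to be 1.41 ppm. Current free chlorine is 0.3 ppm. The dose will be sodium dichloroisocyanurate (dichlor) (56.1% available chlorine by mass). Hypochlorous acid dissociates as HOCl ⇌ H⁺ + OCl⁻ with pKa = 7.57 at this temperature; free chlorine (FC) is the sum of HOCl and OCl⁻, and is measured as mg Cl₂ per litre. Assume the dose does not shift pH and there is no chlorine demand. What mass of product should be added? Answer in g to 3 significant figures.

Volume: 1,820 US gal × 3.785 L/gal = 6,889 L.
[OCl⁻]/[HOCl] = 10^(pH − pKa) = 10^(7.97 − 7.57) = 2.512; fraction as HOCl = 1/(1 + 2.512) = 0.2847.
Free chlorine required for 1.41 ppm HOCl: 1.41 / 0.2847 = 4.952 ppm.
FC to add: 4.952 − 0.3 = 4.652 mg/L as Cl₂.
Cl₂ equivalent: 4.652 mg/L × 6,889 L = 32.04 g.
Product at 56.1% available Cl: 32.04 / 0.561 = 57.12 g.

57.1 g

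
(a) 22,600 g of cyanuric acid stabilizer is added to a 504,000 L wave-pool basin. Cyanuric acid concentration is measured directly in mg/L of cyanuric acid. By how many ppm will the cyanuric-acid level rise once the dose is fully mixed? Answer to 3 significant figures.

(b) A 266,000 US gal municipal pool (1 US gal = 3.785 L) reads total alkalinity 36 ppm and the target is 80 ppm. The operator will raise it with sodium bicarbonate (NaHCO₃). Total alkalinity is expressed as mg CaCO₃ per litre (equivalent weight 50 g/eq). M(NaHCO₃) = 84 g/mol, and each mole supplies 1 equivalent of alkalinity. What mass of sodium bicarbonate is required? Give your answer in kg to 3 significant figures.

(a) Rise: 22,600 g / 504,000 L × 1000 = 44.84 mg/L.

(b) Volume: 266,000 US gal × 3.785 L/gal = 1,006,810 L.
(b) Alkalinity to add: (80 − 36) = 44 mg/L as CaCO₃ × 1,006,810 L = 44,300 g as CaCO₃.
(b) Equivalents: 44,300 g ÷ 50 g/eq = 886 eq.
(b) NaHCO₃ supplies 1 eq per mole → 886 mol.
(b) Mass: 886 mol × 84 g/mol = 74,420 g.

(a) 44.8 ppm; (b) 74.4 kg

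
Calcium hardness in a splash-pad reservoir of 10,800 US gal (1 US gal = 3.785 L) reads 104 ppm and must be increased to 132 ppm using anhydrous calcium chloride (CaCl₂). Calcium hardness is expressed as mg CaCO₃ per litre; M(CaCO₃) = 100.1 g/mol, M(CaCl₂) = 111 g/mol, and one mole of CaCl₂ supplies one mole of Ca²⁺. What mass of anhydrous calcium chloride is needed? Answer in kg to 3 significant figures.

1.27 kg

Volume: 10,800 US gal × 3.785 L/gal = 40,878 L.
Hardness to add: (132 − 104) = 28 mg/L as CaCO₃ × 40,878 L = 1145 g as CaCO₃.
Moles of Ca²⁺ (1 mol Ca²⁺ ≡ 1 mol CaCO₃): 1145 / 100.1 g/mol = 11.43 mol.
Mass of CaCl₂: 11.43 × 111 = 1269 g.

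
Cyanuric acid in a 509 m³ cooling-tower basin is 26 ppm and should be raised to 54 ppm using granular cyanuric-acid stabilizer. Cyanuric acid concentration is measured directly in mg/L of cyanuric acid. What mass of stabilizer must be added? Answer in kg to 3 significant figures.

14.3 kg

Volume: 509 m³ = 509,000 L.
CYA to add: (54 − 26) = 28 mg/L × 509,000 L = 14,250 g cyanuric acid.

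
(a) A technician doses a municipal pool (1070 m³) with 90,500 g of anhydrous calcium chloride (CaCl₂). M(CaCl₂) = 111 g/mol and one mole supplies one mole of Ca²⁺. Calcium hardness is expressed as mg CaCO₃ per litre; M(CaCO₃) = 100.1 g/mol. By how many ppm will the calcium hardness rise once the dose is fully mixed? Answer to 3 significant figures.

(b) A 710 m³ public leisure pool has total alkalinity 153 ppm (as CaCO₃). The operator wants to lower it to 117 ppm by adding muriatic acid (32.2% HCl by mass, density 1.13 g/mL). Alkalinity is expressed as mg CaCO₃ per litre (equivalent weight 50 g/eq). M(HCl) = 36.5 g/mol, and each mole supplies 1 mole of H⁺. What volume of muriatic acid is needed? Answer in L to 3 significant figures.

(a) 76.3 ppm; (b) 51.3 L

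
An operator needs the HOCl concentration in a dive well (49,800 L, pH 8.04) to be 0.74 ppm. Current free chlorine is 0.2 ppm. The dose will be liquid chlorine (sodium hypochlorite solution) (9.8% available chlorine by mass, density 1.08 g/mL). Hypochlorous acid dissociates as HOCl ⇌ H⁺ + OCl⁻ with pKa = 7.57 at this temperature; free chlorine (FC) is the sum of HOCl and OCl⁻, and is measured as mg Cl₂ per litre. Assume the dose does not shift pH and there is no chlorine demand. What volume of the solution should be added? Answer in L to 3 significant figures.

1.28 L

[OCl⁻]/[HOCl] = 10^(pH − pKa) = 10^(8.04 − 7.57) = 2.951; fraction as HOCl = 1/(1 + 2.951) = 0.2531.
Free chlorine required for 0.74 ppm HOCl: 0.74 / 0.2531 = 2.924 ppm.
FC to add: 2.924 − 0.2 = 2.724 mg/L as Cl₂.
Cl₂ equivalent: 2.724 mg/L × 49,800 L = 135.6 g.
Product at 9.8% available Cl: 135.6 / 0.098 = 1384 g.
Volume: 1384 g ÷ 1.08 g/mL = 1282 mL.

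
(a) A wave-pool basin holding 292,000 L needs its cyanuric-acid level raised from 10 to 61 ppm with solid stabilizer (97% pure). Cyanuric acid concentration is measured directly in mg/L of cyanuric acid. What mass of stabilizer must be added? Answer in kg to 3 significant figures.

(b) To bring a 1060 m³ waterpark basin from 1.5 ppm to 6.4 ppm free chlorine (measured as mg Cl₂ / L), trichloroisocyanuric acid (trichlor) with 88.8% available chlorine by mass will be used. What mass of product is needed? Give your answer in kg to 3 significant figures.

(a) CYA to add: (61 − 10) = 51 mg/L × 292,000 L = 14,890 g cyanuric acid.
(a) At 97% purity: 14,890 / 0.97 = 15,350 g product.

(b) Volume: 1060 m³ = 1,060,000 L.
(b) Chlorine deficit: 6.4 − 1.5 = 4.9 ppm = 4.9 mg/L as Cl₂.
(b) Cl₂ equivalent needed: 4.9 mg/L × 1,060,000 L = 5,194,000 mg = 5194 g.
(b) Product at 88.8% available chlorine: 5194 / 0.888 = 5849 g.

(a) 15.4 kg; (b) 5.85 kg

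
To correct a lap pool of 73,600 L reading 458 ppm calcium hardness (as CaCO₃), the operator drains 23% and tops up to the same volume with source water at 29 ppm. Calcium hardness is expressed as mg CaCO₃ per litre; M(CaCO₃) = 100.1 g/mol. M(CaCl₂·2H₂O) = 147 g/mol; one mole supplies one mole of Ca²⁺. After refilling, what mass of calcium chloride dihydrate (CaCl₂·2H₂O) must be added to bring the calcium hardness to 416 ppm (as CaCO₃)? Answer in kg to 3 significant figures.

6.13 kg

After draining 23% and refilling: 458 × 0.77 + 29 × 0.23 = 359.33 ppm.
Deficit to target: 416 − 359.33 = 56.67 mg/L.
As CaCO₃: 56.67 mg/L × 73,600 L = 4171 g; ÷ 100.1 = 41.67 mol Ca²⁺.
Mass: 41.67 × 147 = 6125 g.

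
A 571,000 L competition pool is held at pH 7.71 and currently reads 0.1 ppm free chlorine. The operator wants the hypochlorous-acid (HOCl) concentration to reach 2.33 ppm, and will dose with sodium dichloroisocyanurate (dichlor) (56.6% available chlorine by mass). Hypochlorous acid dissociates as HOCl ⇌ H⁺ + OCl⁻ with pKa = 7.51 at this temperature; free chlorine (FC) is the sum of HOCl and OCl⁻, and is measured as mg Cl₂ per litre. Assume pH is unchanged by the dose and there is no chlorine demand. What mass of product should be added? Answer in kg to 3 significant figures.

[OCl⁻]/[HOCl] = 10^(pH − pKa) = 10^(7.71 − 7.51) = 1.585; fraction as HOCl = 1/(1 + 1.585) = 0.3869.
Free chlorine required for 2.33 ppm HOCl: 2.33 / 0.3869 = 6.023 ppm.
FC to add: 6.023 − 0.1 = 5.923 mg/L as Cl₂.
Cl₂ equivalent: 5.923 mg/L × 571,000 L = 3382 g.
Product at 56.6% available Cl: 3382 / 0.566 = 5975 g.

5.98 kg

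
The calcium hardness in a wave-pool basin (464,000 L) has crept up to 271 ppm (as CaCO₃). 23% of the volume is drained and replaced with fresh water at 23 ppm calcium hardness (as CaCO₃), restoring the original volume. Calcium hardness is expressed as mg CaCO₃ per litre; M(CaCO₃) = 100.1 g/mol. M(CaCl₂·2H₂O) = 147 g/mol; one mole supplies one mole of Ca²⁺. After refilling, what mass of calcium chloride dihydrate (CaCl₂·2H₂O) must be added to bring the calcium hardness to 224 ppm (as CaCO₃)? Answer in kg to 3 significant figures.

After draining 23% and refilling: 271 × 0.77 + 23 × 0.23 = 213.96 ppm.
Deficit to target: 224 − 213.96 = 10.04 mg/L.
As CaCO₃: 10.04 mg/L × 464,000 L = 4659 g; ÷ 100.1 = 46.54 mol Ca²⁺.
Mass: 46.54 × 147 = 6841 g.

6.84 kg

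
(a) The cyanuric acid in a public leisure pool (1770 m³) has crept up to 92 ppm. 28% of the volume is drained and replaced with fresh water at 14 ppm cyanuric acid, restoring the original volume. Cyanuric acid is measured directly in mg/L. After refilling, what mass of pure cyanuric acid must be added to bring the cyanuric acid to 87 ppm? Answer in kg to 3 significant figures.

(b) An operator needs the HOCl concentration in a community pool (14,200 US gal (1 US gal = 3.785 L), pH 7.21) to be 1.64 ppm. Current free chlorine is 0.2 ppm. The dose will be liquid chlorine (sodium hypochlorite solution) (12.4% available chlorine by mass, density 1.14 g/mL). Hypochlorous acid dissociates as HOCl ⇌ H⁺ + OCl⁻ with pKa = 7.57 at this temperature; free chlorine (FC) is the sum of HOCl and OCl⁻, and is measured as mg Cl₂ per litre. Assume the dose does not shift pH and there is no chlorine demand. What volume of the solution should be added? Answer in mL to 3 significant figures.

(a) Volume: 1770 m³ = 1,770,000 L.
(a) After draining 28% and refilling: 92 × 0.72 + 14 × 0.28 = 70.16 ppm.
(a) Deficit to target: 87 − 70.16 = 16.84 mg/L.
(a) Mass: 16.84 mg/L × 1,770,000 L = 29,810 g cyanuric acid.

(b) Volume: 14,200 US gal × 3.785 L/gal = 53,747 L.
(b) [OCl⁻]/[HOCl] = 10^(pH − pKa) = 10^(7.21 − 7.57) = 0.4365; fraction as HOCl = 1/(1 + 0.4365) = 0.6961.
(b) Free chlorine required for 1.64 ppm HOCl: 1.64 / 0.6961 = 2.356 ppm.
(b) FC to add: 2.356 − 0.2 = 2.156 mg/L as Cl₂.
(b) Cl₂ equivalent: 2.156 mg/L × 53,747 L = 115.9 g.
(b) Product at 12.4% available Cl: 115.9 / 0.124 = 934.5 g.
(b) Volume: 934.5 g ÷ 1.14 g/mL = 819.7 mL.

(a) 29.8 kg; (b) 820 mL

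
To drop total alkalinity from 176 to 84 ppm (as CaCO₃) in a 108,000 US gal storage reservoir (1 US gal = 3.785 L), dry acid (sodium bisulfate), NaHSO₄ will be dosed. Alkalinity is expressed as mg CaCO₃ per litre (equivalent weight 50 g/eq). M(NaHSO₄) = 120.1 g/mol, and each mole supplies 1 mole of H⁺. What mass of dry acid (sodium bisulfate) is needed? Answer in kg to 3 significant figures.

90.3 kg

Volume: 108,000 US gal × 3.785 L/gal = 408,780 L.
Alkalinity to neutralize: (176 − 84) = 92 mg/L as CaCO₃ × 408,780 L = 37,610 g as CaCO₃.
Equivalents of H⁺ required: 37,610 ÷ 50 g/eq = 752.2 eq = 752.2 mol NaHSO₄.
Mass of NaHSO₄: 752.2 × 120.1 = 90,330 g.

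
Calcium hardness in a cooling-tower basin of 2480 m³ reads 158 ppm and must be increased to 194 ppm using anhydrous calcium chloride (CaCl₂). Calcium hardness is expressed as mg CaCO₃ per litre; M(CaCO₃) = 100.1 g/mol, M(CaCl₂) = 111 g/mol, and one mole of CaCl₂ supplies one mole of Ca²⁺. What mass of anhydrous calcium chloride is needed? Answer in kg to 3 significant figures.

99.0 kg

Volume: 2480 m³ = 2,480,000 L.
Hardness to add: (194 − 158) = 36 mg/L as CaCO₃ × 2,480,000 L = 89,280 g as CaCO₃.
Moles of Ca²⁺ (1 mol Ca²⁺ ≡ 1 mol CaCO₃): 89,280 / 100.1 g/mol = 891.9 mol.
Mass of CaCl₂: 891.9 × 111 = 99,000 g.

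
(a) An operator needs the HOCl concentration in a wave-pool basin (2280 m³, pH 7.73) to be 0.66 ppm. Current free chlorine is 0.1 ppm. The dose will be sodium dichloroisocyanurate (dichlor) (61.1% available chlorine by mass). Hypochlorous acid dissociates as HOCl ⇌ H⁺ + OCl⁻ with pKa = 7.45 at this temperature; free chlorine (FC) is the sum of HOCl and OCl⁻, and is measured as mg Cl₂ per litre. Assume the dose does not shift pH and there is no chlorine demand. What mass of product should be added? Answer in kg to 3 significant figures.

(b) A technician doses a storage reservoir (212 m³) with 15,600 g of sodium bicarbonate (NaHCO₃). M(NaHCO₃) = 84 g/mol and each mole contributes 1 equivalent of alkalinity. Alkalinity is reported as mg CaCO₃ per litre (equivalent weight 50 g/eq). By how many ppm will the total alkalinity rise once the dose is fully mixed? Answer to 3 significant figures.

(a) Volume: 2280 m³ = 2,280,000 L.
(a) [OCl⁻]/[HOCl] = 10^(pH − pKa) = 10^(7.73 − 7.45) = 1.905; fraction as HOCl = 1/(1 + 1.905) = 0.3442.
(a) Free chlorine required for 0.66 ppm HOCl: 0.66 / 0.3442 = 1.918 ppm.
(a) FC to add: 1.918 − 0.1 = 1.818 mg/L as Cl₂.
(a) Cl₂ equivalent: 1.818 mg/L × 2,280,000 L = 4144 g.
(a) Product at 61.1% available Cl: 4144 / 0.611 = 6783 g.

(b) Volume: 212 m³ = 212,000 L.
(b) Moles of NaHCO₃: 15,600 g ÷ 84 g/mol = 185.7 mol → 185.7 eq of alkalinity.
(b) As CaCO₃: 185.7 eq × 50 g/eq = 9286 g.
(b) Rise: 9286 g / 212,000 L × 1000 = 43.8 mg/L.

(a) 6.78 kg; (b) 43.8 ppm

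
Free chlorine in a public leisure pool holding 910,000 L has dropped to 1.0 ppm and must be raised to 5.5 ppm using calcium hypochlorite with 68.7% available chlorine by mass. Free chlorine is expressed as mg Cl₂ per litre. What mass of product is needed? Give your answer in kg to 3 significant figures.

5.96 kg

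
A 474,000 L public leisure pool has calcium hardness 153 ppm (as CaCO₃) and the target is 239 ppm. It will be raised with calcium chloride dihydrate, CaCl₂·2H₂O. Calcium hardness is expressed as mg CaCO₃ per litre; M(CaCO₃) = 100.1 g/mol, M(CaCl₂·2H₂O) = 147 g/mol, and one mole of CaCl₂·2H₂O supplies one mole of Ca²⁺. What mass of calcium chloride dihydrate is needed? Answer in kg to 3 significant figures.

Hardness to add: (239 − 153) = 86 mg/L as CaCO₃ × 474,000 L = 40,760 g as CaCO₃.
Moles of Ca²⁺ (1 mol Ca²⁺ ≡ 1 mol CaCO₃): 40,760 / 100.1 g/mol = 407.2 mol.
Mass of CaCl₂·2H₂O: 407.2 × 147 = 59,860 g.

59.9 kg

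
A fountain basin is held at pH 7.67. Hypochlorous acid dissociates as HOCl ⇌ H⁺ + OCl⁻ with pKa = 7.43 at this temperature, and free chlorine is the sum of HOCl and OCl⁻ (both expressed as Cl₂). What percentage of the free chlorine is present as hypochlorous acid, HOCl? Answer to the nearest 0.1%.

[OCl⁻]/[HOCl] = 10^(pH − pKa) = 10^(7.67 − 7.43) = 10^0.24 = 1.738.
Fraction as HOCl = 1 / (1 + 1.738) = 0.3653.

36.5%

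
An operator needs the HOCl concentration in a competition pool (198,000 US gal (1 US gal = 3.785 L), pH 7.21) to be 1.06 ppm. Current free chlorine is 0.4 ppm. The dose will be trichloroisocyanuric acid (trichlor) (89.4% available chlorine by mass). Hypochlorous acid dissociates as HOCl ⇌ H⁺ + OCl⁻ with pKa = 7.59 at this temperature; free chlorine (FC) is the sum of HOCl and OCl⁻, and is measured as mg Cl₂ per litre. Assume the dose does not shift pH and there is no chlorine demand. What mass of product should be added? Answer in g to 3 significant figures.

Volume: 198,000 US gal × 3.785 L/gal = 749,430 L.
[OCl⁻]/[HOCl] = 10^(pH − pKa) = 10^(7.21 − 7.59) = 0.4169; fraction as HOCl = 1/(1 + 0.4169) = 0.7058.
Free chlorine required for 1.06 ppm HOCl: 1.06 / 0.7058 = 1.502 ppm.
FC to add: 1.502 − 0.4 = 1.102 mg/L as Cl₂.
Cl₂ equivalent: 1.102 mg/L × 749,430 L = 825.8 g.
Product at 89.4% available Cl: 825.8 / 0.894 = 923.7 g.

924 g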